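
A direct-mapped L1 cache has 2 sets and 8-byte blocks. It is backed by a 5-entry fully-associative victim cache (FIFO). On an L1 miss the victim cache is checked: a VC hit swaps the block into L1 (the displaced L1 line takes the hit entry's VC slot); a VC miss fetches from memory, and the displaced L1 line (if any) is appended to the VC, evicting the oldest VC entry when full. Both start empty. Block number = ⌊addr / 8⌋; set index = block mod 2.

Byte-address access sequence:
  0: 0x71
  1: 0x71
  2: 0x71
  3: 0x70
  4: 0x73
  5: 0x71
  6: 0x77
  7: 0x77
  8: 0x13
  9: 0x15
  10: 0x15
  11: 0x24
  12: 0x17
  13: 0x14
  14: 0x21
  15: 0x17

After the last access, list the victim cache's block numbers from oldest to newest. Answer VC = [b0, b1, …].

  [0] addr=0x71 blk=14 s=0: MISS | VC []
  [1] addr=0x71 blk=14 s=0: L1-HIT | VC []
  [2] addr=0x71 blk=14 s=0: L1-HIT | VC []
  [3] addr=0x70 blk=14 s=0: L1-HIT | VC []
  [4] addr=0x73 blk=14 s=0: L1-HIT | VC []
  [5] addr=0x71 blk=14 s=0: L1-HIT | VC []
  [6] addr=0x77 blk=14 s=0: L1-HIT | VC []
  [7] addr=0x77 blk=14 s=0: L1-HIT | VC []
  [8] addr=0x13 blk=2 s=0: MISS | VC [14]
  [9] addr=0x15 blk=2 s=0: L1-HIT | VC [14]
  [10] addr=0x15 blk=2 s=0: L1-HIT | VC [14]
  [11] addr=0x24 blk=4 s=0: MISS | VC [14, 2]
  [12] addr=0x17 blk=2 s=0: VC-HIT | VC [14, 4]
  [13] addr=0x14 blk=2 s=0: L1-HIT | VC [14, 4]
  [14] addr=0x21 blk=4 s=0: VC-HIT | VC [14, 2]
  [15] addr=0x17 blk=2 s=0: VC-HIT | VC [14, 4]

VC = [14, 4]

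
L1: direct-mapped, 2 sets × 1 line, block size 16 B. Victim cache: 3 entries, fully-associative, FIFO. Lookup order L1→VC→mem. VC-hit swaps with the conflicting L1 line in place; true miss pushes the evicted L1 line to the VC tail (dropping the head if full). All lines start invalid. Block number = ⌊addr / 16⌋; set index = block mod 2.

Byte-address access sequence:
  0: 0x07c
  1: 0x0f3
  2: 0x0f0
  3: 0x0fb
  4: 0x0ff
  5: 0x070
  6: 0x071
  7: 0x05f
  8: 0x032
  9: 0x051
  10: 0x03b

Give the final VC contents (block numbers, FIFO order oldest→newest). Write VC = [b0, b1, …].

VC = [15, 7, 5]

  [0] addr=0x7c blk=7 s=1: MISS | VC []
  [1] addr=0xf3 blk=15 s=1: MISS | VC [7]
  [2] addr=0xf0 blk=15 s=1: L1-HIT | VC [7]
  [3] addr=0xfb blk=15 s=1: L1-HIT | VC [7]
  [4] addr=0xff blk=15 s=1: L1-HIT | VC [7]
  [5] addr=0x70 blk=7 s=1: VC-HIT | VC [15]
  [6] addr=0x71 blk=7 s=1: L1-HIT | VC [15]
  [7] addr=0x5f blk=5 s=1: MISS | VC [15, 7]
  [8] addr=0x32 blk=3 s=1: MISS | VC [15, 7, 5]
  [9] addr=0x51 blk=5 s=1: VC-HIT | VC [15, 7, 3]
  [10] addr=0x3b blk=3 s=1: VC-HIT | VC [15, 7, 5]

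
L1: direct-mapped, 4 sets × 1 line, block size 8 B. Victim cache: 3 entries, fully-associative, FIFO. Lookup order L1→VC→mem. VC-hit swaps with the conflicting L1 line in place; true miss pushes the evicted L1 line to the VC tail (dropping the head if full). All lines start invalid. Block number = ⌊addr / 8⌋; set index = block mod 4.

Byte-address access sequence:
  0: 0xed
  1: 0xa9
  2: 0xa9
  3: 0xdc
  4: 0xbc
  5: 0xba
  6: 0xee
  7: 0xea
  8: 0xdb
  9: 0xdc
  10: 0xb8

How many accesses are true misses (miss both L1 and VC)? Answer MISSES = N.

MISSES = 4

  [0] addr=0xed blk=29 s=1: MISS | VC []
  [1] addr=0xa9 blk=21 s=1: MISS | VC [29]
  [2] addr=0xa9 blk=21 s=1: L1-HIT | VC [29]
  [3] addr=0xdc blk=27 s=3: MISS | VC [29]
  [4] addr=0xbc blk=23 s=3: MISS | VC [29, 27]
  [5] addr=0xba blk=23 s=3: L1-HIT | VC [29, 27]
  [6] addr=0xee blk=29 s=1: VC-HIT | VC [21, 27]
  [7] addr=0xea blk=29 s=1: L1-HIT | VC [21, 27]
  [8] addr=0xdb blk=27 s=3: VC-HIT | VC [21, 23]
  [9] addr=0xdc blk=27 s=3: L1-HIT | VC [21, 23]
  [10] addr=0xb8 blk=23 s=3: VC-HIT | VC [21, 27]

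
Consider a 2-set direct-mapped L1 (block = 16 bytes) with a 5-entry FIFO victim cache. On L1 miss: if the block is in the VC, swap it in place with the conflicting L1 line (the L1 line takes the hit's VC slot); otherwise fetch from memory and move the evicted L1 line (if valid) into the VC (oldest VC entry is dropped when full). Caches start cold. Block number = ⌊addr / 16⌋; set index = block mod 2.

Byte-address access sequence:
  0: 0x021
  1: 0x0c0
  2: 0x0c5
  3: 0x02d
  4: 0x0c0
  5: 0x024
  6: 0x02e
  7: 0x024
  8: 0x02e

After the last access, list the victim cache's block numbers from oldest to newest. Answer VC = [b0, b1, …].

VC = [12]

0: 0x21 (blk 2, set 0) → MISS  vc=[]
1: 0xc0 (blk 12, set 0) → MISS  vc=[2]
2: 0xc5 (blk 12, set 0) → L1-HIT  vc=[2]
3: 0x2d (blk 2, set 0) → VC-HIT  vc=[12]
4: 0xc0 (blk 12, set 0) → VC-HIT  vc=[2]
5: 0x24 (blk 2, set 0) → VC-HIT  vc=[12]
6: 0x2e (blk 2, set 0) → L1-HIT  vc=[12]
7: 0x24 (blk 2, set 0) → L1-HIT  vc=[12]
8: 0x2e (blk 2, set 0) → L1-HIT  vc=[12]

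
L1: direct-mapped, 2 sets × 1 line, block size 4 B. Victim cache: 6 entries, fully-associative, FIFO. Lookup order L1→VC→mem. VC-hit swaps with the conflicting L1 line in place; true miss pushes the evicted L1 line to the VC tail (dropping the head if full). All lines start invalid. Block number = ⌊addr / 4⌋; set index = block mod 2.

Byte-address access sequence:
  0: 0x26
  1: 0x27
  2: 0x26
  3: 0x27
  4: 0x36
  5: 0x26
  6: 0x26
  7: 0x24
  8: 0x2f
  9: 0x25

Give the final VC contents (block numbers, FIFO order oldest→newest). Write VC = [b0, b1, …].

#0 0x26→b9/s1 MISS; vc=[]
#1 0x27→b9/s1 L1-HIT; vc=[]
#2 0x26→b9/s1 L1-HIT; vc=[]
#3 0x27→b9/s1 L1-HIT; vc=[]
#4 0x36→b13/s1 MISS; vc=[9]
#5 0x26→b9/s1 VC-HIT; vc=[13]
#6 0x26→b9/s1 L1-HIT; vc=[13]
#7 0x24→b9/s1 L1-HIT; vc=[13]
#8 0x2f→b11/s1 MISS; vc=[13,9]
#9 0x25→b9/s1 VC-HIT; vc=[13,11]

VC = [13, 11]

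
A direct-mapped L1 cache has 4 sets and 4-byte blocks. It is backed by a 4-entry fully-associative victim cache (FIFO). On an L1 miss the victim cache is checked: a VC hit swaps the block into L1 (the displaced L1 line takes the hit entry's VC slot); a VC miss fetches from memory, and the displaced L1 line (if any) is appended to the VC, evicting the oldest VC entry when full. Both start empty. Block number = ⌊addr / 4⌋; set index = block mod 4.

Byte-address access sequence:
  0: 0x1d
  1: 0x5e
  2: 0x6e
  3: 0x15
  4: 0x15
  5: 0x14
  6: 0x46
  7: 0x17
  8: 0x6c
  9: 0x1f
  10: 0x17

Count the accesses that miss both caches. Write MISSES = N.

  [0] addr=0x1d blk=7 s=3: MISS | VC []
  [1] addr=0x5e blk=23 s=3: MISS | VC [7]
  [2] addr=0x6e blk=27 s=3: MISS | VC [7, 23]
  [3] addr=0x15 blk=5 s=1: MISS | VC [7, 23]
  [4] addr=0x15 blk=5 s=1: L1-HIT | VC [7, 23]
  [5] addr=0x14 blk=5 s=1: L1-HIT | VC [7, 23]
  [6] addr=0x46 blk=17 s=1: MISS | VC [7, 23, 5]
  [7] addr=0x17 blk=5 s=1: VC-HIT | VC [7, 23, 17]
  [8] addr=0x6c blk=27 s=3: L1-HIT | VC [7, 23, 17]
  [9] addr=0x1f blk=7 s=3: VC-HIT | VC [27, 23, 17]
  [10] addr=0x17 blk=5 s=1: L1-HIT | VC [27, 23, 17]

MISSES = 5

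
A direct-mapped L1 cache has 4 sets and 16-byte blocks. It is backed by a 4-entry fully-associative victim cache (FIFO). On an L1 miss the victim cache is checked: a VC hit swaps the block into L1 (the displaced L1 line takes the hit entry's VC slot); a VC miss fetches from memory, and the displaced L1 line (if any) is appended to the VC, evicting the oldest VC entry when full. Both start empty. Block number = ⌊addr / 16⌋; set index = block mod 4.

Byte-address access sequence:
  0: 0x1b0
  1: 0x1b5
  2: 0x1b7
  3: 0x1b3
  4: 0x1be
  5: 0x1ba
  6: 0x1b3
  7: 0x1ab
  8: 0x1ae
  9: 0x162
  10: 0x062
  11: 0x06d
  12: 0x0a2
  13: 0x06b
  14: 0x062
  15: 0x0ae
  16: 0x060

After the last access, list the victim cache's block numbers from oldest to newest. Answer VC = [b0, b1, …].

VC = [26, 22, 10]

  [0] addr=0x1b0 blk=27 s=3: MISS | VC []
  [1] addr=0x1b5 blk=27 s=3: L1-HIT | VC []
  [2] addr=0x1b7 blk=27 s=3: L1-HIT | VC []
  [3] addr=0x1b3 blk=27 s=3: L1-HIT | VC []
  [4] addr=0x1be blk=27 s=3: L1-HIT | VC []
  [5] addr=0x1ba blk=27 s=3: L1-HIT | VC []
  [6] addr=0x1b3 blk=27 s=3: L1-HIT | VC []
  [7] addr=0x1ab blk=26 s=2: MISS | VC []
  [8] addr=0x1ae blk=26 s=2: L1-HIT | VC []
  [9] addr=0x162 blk=22 s=2: MISS | VC [26]
  [10] addr=0x62 blk=6 s=2: MISS | VC [26, 22]
  [11] addr=0x6d blk=6 s=2: L1-HIT | VC [26, 22]
  [12] addr=0xa2 blk=10 s=2: MISS | VC [26, 22, 6]
  [13] addr=0x6b blk=6 s=2: VC-HIT | VC [26, 22, 10]
  [14] addr=0x62 blk=6 s=2: L1-HIT | VC [26, 22, 10]
  [15] addr=0xae blk=10 s=2: VC-HIT | VC [26, 22, 6]
  [16] addr=0x60 blk=6 s=2: VC-HIT | VC [26, 22, 10]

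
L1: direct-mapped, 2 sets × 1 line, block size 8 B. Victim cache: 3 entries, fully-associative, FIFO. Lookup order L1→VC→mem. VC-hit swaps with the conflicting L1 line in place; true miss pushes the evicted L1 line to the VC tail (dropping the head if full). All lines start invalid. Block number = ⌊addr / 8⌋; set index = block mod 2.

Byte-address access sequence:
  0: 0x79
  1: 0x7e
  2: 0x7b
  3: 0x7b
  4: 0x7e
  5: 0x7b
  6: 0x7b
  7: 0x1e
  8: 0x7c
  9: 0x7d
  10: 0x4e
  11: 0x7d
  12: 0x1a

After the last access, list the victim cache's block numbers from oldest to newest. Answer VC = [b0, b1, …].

VC = [15, 9]

0: 0x79 (blk 15, set 1) → MISS  vc=[]
1: 0x7e (blk 15, set 1) → L1-HIT  vc=[]
2: 0x7b (blk 15, set 1) → L1-HIT  vc=[]
3: 0x7b (blk 15, set 1) → L1-HIT  vc=[]
4: 0x7e (blk 15, set 1) → L1-HIT  vc=[]
5: 0x7b (blk 15, set 1) → L1-HIT  vc=[]
6: 0x7b (blk 15, set 1) → L1-HIT  vc=[]
7: 0x1e (blk 3, set 1) → MISS  vc=[15]
8: 0x7c (blk 15, set 1) → VC-HIT  vc=[3]
9: 0x7d (blk 15, set 1) → L1-HIT  vc=[3]
10: 0x4e (blk 9, set 1) → MISS  vc=[3, 15]
11: 0x7d (blk 15, set 1) → VC-HIT  vc=[3, 9]
12: 0x1a (blk 3, set 1) → VC-HIT  vc=[15, 9]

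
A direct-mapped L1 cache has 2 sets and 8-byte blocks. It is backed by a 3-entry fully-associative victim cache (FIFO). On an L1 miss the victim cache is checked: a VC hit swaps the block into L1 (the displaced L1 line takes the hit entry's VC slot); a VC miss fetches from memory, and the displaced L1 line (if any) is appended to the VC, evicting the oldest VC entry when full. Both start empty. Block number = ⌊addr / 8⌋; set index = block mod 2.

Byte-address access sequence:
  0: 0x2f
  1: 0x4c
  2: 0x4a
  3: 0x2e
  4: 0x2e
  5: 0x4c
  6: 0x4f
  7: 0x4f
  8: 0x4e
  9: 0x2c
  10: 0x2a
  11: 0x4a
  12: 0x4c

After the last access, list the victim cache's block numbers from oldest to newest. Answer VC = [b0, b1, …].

  [0] addr=0x2f blk=5 s=1: MISS | VC []
  [1] addr=0x4c blk=9 s=1: MISS | VC [5]
  [2] addr=0x4a blk=9 s=1: L1-HIT | VC [5]
  [3] addr=0x2e blk=5 s=1: VC-HIT | VC [9]
  [4] addr=0x2e blk=5 s=1: L1-HIT | VC [9]
  [5] addr=0x4c blk=9 s=1: VC-HIT | VC [5]
  [6] addr=0x4f blk=9 s=1: L1-HIT | VC [5]
  [7] addr=0x4f blk=9 s=1: L1-HIT | VC [5]
  [8] addr=0x4e blk=9 s=1: L1-HIT | VC [5]
  [9] addr=0x2c blk=5 s=1: VC-HIT | VC [9]
  [10] addr=0x2a blk=5 s=1: L1-HIT | VC [9]
  [11] addr=0x4a blk=9 s=1: VC-HIT | VC [5]
  [12] addr=0x4c blk=9 s=1: L1-HIT | VC [5]

VC = [5]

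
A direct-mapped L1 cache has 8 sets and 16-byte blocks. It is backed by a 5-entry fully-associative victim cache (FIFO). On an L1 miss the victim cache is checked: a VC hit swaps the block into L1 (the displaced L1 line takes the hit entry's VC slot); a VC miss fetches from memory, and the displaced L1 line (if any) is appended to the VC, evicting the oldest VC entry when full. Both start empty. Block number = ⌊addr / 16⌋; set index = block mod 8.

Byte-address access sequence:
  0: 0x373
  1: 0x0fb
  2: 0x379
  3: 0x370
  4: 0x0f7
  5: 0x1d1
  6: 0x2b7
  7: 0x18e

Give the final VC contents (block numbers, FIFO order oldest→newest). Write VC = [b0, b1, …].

#0 0x373→b55/s7 MISS; vc=[]
#1 0xfb→b15/s7 MISS; vc=[55]
#2 0x379→b55/s7 VC-HIT; vc=[15]
#3 0x370→b55/s7 L1-HIT; vc=[15]
#4 0xf7→b15/s7 VC-HIT; vc=[55]
#5 0x1d1→b29/s5 MISS; vc=[55]
#6 0x2b7→b43/s3 MISS; vc=[55]
#7 0x18e→b24/s0 MISS; vc=[55]

VC = [55]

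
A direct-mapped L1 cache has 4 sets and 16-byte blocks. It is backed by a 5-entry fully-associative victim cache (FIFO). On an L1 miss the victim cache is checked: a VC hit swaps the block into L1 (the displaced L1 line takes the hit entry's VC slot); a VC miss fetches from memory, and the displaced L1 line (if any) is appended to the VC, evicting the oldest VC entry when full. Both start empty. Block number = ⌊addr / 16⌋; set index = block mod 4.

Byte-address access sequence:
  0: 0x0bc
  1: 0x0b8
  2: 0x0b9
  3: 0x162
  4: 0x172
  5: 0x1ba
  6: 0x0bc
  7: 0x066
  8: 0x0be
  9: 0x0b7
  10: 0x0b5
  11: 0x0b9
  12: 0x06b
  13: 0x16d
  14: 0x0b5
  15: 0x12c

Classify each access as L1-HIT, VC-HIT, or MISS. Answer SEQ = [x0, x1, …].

0: 0xbc (blk 11, set 3) → MISS  vc=[]
1: 0xb8 (blk 11, set 3) → L1-HIT  vc=[]
2: 0xb9 (blk 11, set 3) → L1-HIT  vc=[]
3: 0x162 (blk 22, set 2) → MISS  vc=[]
4: 0x172 (blk 23, set 3) → MISS  vc=[11]
5: 0x1ba (blk 27, set 3) → MISS  vc=[11, 23]
6: 0xbc (blk 11, set 3) → VC-HIT  vc=[27, 23]
7: 0x66 (blk 6, set 2) → MISS  vc=[27, 23, 22]
8: 0xbe (blk 11, set 3) → L1-HIT  vc=[27, 23, 22]
9: 0xb7 (blk 11, set 3) → L1-HIT  vc=[27, 23, 22]
10: 0xb5 (blk 11, set 3) → L1-HIT  vc=[27, 23, 22]
11: 0xb9 (blk 11, set 3) → L1-HIT  vc=[27, 23, 22]
12: 0x6b (blk 6, set 2) → L1-HIT  vc=[27, 23, 22]
13: 0x16d (blk 22, set 2) → VC-HIT  vc=[27, 23, 6]
14: 0xb5 (blk 11, set 3) → L1-HIT  vc=[27, 23, 6]
15: 0x12c (blk 18, set 2) → MISS  vc=[27, 23, 6, 22]

SEQ = [MISS, L1-HIT, L1-HIT, MISS, MISS, MISS, VC-HIT, MISS, L1-HIT, L1-HIT, L1-HIT, L1-HIT, L1-HIT, VC-HIT, L1-HIT, MISS]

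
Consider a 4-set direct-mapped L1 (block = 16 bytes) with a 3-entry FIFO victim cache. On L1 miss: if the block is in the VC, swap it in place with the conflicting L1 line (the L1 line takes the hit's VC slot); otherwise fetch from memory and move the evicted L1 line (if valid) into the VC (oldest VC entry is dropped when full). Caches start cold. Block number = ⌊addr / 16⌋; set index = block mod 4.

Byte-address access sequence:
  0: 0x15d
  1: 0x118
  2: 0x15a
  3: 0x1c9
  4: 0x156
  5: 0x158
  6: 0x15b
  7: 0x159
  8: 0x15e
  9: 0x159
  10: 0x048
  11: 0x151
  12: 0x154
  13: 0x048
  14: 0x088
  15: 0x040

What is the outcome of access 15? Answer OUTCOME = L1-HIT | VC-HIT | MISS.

OUTCOME = VC-HIT

#0 0x15d→b21/s1 MISS; vc=[]
#1 0x118→b17/s1 MISS; vc=[21]
#2 0x15a→b21/s1 VC-HIT; vc=[17]
#3 0x1c9→b28/s0 MISS; vc=[17]
#4 0x156→b21/s1 L1-HIT; vc=[17]
#5 0x158→b21/s1 L1-HIT; vc=[17]
#6 0x15b→b21/s1 L1-HIT; vc=[17]
#7 0x159→b21/s1 L1-HIT; vc=[17]
#8 0x15e→b21/s1 L1-HIT; vc=[17]
#9 0x159→b21/s1 L1-HIT; vc=[17]
#10 0x48→b4/s0 MISS; vc=[17,28]
#11 0x151→b21/s1 L1-HIT; vc=[17,28]
#12 0x154→b21/s1 L1-HIT; vc=[17,28]
#13 0x48→b4/s0 L1-HIT; vc=[17,28]
#14 0x88→b8/s0 MISS; vc=[17,28,4]
#15 0x40→b4/s0 VC-HIT; vc=[17,28,8]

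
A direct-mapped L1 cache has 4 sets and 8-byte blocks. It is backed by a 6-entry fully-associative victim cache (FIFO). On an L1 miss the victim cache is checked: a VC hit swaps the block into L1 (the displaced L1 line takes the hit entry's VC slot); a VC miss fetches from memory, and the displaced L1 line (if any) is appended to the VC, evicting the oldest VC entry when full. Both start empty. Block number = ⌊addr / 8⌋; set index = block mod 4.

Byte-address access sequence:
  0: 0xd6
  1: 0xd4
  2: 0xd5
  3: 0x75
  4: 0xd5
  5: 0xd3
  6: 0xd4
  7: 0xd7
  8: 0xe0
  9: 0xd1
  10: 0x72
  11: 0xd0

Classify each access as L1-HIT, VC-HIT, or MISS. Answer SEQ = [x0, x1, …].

#0 0xd6→b26/s2 MISS; vc=[]
#1 0xd4→b26/s2 L1-HIT; vc=[]
#2 0xd5→b26/s2 L1-HIT; vc=[]
#3 0x75→b14/s2 MISS; vc=[26]
#4 0xd5→b26/s2 VC-HIT; vc=[14]
#5 0xd3→b26/s2 L1-HIT; vc=[14]
#6 0xd4→b26/s2 L1-HIT; vc=[14]
#7 0xd7→b26/s2 L1-HIT; vc=[14]
#8 0xe0→b28/s0 MISS; vc=[14]
#9 0xd1→b26/s2 L1-HIT; vc=[14]
#10 0x72→b14/s2 VC-HIT; vc=[26]
#11 0xd0→b26/s2 VC-HIT; vc=[14]

SEQ = [MISS, L1-HIT, L1-HIT, MISS, VC-HIT, L1-HIT, L1-HIT, L1-HIT, MISS, L1-HIT, VC-HIT, VC-HIT]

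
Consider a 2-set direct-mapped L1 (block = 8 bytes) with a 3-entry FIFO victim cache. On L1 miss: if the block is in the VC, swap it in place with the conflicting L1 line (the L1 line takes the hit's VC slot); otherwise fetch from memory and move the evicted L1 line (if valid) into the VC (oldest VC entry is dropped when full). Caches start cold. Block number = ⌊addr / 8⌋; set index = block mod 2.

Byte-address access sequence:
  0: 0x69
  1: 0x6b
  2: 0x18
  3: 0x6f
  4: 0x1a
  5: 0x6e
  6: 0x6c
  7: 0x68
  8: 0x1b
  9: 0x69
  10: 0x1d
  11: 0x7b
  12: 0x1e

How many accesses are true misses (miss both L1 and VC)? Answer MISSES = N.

  [0] addr=0x69 blk=13 s=1: MISS | VC []
  [1] addr=0x6b blk=13 s=1: L1-HIT | VC []
  [2] addr=0x18 blk=3 s=1: MISS | VC [13]
  [3] addr=0x6f blk=13 s=1: VC-HIT | VC [3]
  [4] addr=0x1a blk=3 s=1: VC-HIT | VC [13]
  [5] addr=0x6e blk=13 s=1: VC-HIT | VC [3]
  [6] addr=0x6c blk=13 s=1: L1-HIT | VC [3]
  [7] addr=0x68 blk=13 s=1: L1-HIT | VC [3]
  [8] addr=0x1b blk=3 s=1: VC-HIT | VC [13]
  [9] addr=0x69 blk=13 s=1: VC-HIT | VC [3]
  [10] addr=0x1d blk=3 s=1: VC-HIT | VC [13]
  [11] addr=0x7b blk=15 s=1: MISS | VC [13, 3]
  [12] addr=0x1e blk=3 s=1: VC-HIT | VC [13, 15]

MISSES = 3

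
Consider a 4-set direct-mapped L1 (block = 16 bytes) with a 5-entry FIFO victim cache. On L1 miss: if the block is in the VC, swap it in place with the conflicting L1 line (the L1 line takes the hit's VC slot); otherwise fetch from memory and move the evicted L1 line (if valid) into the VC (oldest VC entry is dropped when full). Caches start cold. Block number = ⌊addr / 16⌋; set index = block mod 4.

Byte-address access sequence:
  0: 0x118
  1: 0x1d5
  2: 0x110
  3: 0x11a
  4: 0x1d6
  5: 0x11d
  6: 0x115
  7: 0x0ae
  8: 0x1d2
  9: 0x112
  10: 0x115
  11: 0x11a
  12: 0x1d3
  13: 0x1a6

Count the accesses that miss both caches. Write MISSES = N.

MISSES = 4

  [0] addr=0x118 blk=17 s=1: MISS | VC []
  [1] addr=0x1d5 blk=29 s=1: MISS | VC [17]
  [2] addr=0x110 blk=17 s=1: VC-HIT | VC [29]
  [3] addr=0x11a blk=17 s=1: L1-HIT | VC [29]
  [4] addr=0x1d6 blk=29 s=1: VC-HIT | VC [17]
  [5] addr=0x11d blk=17 s=1: VC-HIT | VC [29]
  [6] addr=0x115 blk=17 s=1: L1-HIT | VC [29]
  [7] addr=0xae blk=10 s=2: MISS | VC [29]
  [8] addr=0x1d2 blk=29 s=1: VC-HIT | VC [17]
  [9] addr=0x112 blk=17 s=1: VC-HIT | VC [29]
  [10] addr=0x115 blk=17 s=1: L1-HIT | VC [29]
  [11] addr=0x11a blk=17 s=1: L1-HIT | VC [29]
  [12] addr=0x1d3 blk=29 s=1: VC-HIT | VC [17]
  [13] addr=0x1a6 blk=26 s=2: MISS | VC [17, 10]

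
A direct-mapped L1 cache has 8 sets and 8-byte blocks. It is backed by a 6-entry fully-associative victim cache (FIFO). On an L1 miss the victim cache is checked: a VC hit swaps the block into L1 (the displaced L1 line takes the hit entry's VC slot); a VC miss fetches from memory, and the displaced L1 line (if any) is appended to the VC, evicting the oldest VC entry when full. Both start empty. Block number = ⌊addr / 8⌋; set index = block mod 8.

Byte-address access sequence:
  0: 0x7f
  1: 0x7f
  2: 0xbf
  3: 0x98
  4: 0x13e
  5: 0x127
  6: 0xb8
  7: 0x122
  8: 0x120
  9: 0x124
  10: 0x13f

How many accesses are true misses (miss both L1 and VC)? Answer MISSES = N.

MISSES = 5

0: 0x7f (blk 15, set 7) → MISS  vc=[]
1: 0x7f (blk 15, set 7) → L1-HIT  vc=[]
2: 0xbf (blk 23, set 7) → MISS  vc=[15]
3: 0x98 (blk 19, set 3) → MISS  vc=[15]
4: 0x13e (blk 39, set 7) → MISS  vc=[15, 23]
5: 0x127 (blk 36, set 4) → MISS  vc=[15, 23]
6: 0xb8 (blk 23, set 7) → VC-HIT  vc=[15, 39]
7: 0x122 (blk 36, set 4) → L1-HIT  vc=[15, 39]
8: 0x120 (blk 36, set 4) → L1-HIT  vc=[15, 39]
9: 0x124 (blk 36, set 4) → L1-HIT  vc=[15, 39]
10: 0x13f (blk 39, set 7) → VC-HIT  vc=[15, 23]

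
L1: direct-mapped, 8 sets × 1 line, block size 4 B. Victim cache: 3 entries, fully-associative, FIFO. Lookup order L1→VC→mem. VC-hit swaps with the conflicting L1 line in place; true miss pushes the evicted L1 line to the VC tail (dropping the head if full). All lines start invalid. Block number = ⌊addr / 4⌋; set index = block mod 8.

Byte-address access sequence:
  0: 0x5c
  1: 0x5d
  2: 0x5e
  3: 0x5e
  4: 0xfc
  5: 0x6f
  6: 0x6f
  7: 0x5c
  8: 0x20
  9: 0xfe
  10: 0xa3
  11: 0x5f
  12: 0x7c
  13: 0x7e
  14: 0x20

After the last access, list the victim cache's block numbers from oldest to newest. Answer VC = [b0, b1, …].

VC = [63, 40, 23]

0: 0x5c (blk 23, set 7) → MISS  vc=[]
1: 0x5d (blk 23, set 7) → L1-HIT  vc=[]
2: 0x5e (blk 23, set 7) → L1-HIT  vc=[]
3: 0x5e (blk 23, set 7) → L1-HIT  vc=[]
4: 0xfc (blk 63, set 7) → MISS  vc=[23]
5: 0x6f (blk 27, set 3) → MISS  vc=[23]
6: 0x6f (blk 27, set 3) → L1-HIT  vc=[23]
7: 0x5c (blk 23, set 7) → VC-HIT  vc=[63]
8: 0x20 (blk 8, set 0) → MISS  vc=[63]
9: 0xfe (blk 63, set 7) → VC-HIT  vc=[23]
10: 0xa3 (blk 40, set 0) → MISS  vc=[23, 8]
11: 0x5f (blk 23, set 7) → VC-HIT  vc=[63, 8]
12: 0x7c (blk 31, set 7) → MISS  vc=[63, 8, 23]
13: 0x7e (blk 31, set 7) → L1-HIT  vc=[63, 8, 23]
14: 0x20 (blk 8, set 0) → VC-HIT  vc=[63, 40, 23]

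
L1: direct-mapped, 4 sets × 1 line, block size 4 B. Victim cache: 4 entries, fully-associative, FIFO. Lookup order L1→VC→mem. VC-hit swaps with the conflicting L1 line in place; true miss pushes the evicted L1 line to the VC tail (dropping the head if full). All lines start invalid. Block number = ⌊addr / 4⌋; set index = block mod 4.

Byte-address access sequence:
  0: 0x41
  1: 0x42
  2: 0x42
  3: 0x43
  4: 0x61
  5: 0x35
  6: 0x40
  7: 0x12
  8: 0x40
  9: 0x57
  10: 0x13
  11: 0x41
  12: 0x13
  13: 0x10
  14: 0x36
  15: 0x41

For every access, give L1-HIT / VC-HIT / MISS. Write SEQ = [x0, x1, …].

SEQ = [MISS, L1-HIT, L1-HIT, L1-HIT, MISS, MISS, VC-HIT, MISS, VC-HIT, MISS, VC-HIT, VC-HIT, VC-HIT, L1-HIT, VC-HIT, VC-HIT]

0: 0x41 (blk 16, set 0) → MISS  vc=[]
1: 0x42 (blk 16, set 0) → L1-HIT  vc=[]
2: 0x42 (blk 16, set 0) → L1-HIT  vc=[]
3: 0x43 (blk 16, set 0) → L1-HIT  vc=[]
4: 0x61 (blk 24, set 0) → MISS  vc=[16]
5: 0x35 (blk 13, set 1) → MISS  vc=[16]
6: 0x40 (blk 16, set 0) → VC-HIT  vc=[24]
7: 0x12 (blk 4, set 0) → MISS  vc=[24, 16]
8: 0x40 (blk 16, set 0) → VC-HIT  vc=[24, 4]
9: 0x57 (blk 21, set 1) → MISS  vc=[24, 4, 13]
10: 0x13 (blk 4, set 0) → VC-HIT  vc=[24, 16, 13]
11: 0x41 (blk 16, set 0) → VC-HIT  vc=[24, 4, 13]
12: 0x13 (blk 4, set 0) → VC-HIT  vc=[24, 16, 13]
13: 0x10 (blk 4, set 0) → L1-HIT  vc=[24, 16, 13]
14: 0x36 (blk 13, set 1) → VC-HIT  vc=[24, 16, 21]
15: 0x41 (blk 16, set 0) → VC-HIT  vc=[24, 4, 21]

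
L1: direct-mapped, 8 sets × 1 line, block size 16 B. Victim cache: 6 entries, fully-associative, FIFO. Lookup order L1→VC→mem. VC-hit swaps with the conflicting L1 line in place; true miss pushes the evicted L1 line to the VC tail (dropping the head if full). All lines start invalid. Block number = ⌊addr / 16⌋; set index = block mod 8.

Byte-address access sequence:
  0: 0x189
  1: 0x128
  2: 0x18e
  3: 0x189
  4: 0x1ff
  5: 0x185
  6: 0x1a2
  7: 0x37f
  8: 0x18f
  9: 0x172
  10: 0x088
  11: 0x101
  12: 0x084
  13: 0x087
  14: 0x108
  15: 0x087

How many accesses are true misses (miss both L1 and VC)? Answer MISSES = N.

MISSES = 8

#0 0x189→b24/s0 MISS; vc=[]
#1 0x128→b18/s2 MISS; vc=[]
#2 0x18e→b24/s0 L1-HIT; vc=[]
#3 0x189→b24/s0 L1-HIT; vc=[]
#4 0x1ff→b31/s7 MISS; vc=[]
#5 0x185→b24/s0 L1-HIT; vc=[]
#6 0x1a2→b26/s2 MISS; vc=[18]
#7 0x37f→b55/s7 MISS; vc=[18,31]
#8 0x18f→b24/s0 L1-HIT; vc=[18,31]
#9 0x172→b23/s7 MISS; vc=[18,31,55]
#10 0x88→b8/s0 MISS; vc=[18,31,55,24]
#11 0x101→b16/s0 MISS; vc=[18,31,55,24,8]
#12 0x84→b8/s0 VC-HIT; vc=[18,31,55,24,16]
#13 0x87→b8/s0 L1-HIT; vc=[18,31,55,24,16]
#14 0x108→b16/s0 VC-HIT; vc=[18,31,55,24,8]
#15 0x87→b8/s0 VC-HIT; vc=[18,31,55,24,16]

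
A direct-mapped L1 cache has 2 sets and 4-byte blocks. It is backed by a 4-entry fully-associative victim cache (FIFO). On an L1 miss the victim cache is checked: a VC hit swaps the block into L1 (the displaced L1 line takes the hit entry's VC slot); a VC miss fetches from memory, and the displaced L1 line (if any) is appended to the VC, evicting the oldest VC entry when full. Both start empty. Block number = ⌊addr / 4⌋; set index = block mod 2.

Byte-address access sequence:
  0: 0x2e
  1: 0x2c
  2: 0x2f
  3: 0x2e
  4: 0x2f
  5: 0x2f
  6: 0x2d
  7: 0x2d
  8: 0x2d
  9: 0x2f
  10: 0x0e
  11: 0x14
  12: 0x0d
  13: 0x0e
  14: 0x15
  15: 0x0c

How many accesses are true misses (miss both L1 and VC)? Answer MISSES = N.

MISSES = 3

  [0] addr=0x2e blk=11 s=1: MISS | VC []
  [1] addr=0x2c blk=11 s=1: L1-HIT | VC []
  [2] addr=0x2f blk=11 s=1: L1-HIT | VC []
  [3] addr=0x2e blk=11 s=1: L1-HIT | VC []
  [4] addr=0x2f blk=11 s=1: L1-HIT | VC []
  [5] addr=0x2f blk=11 s=1: L1-HIT | VC []
  [6] addr=0x2d blk=11 s=1: L1-HIT | VC []
  [7] addr=0x2d blk=11 s=1: L1-HIT | VC []
  [8] addr=0x2d blk=11 s=1: L1-HIT | VC []
  [9] addr=0x2f blk=11 s=1: L1-HIT | VC []
  [10] addr=0xe blk=3 s=1: MISS | VC [11]
  [11] addr=0x14 blk=5 s=1: MISS | VC [11, 3]
  [12] addr=0xd blk=3 s=1: VC-HIT | VC [11, 5]
  [13] addr=0xe blk=3 s=1: L1-HIT | VC [11, 5]
  [14] addr=0x15 blk=5 s=1: VC-HIT | VC [11, 3]
  [15] addr=0xc blk=3 s=1: VC-HIT | VC [11, 5]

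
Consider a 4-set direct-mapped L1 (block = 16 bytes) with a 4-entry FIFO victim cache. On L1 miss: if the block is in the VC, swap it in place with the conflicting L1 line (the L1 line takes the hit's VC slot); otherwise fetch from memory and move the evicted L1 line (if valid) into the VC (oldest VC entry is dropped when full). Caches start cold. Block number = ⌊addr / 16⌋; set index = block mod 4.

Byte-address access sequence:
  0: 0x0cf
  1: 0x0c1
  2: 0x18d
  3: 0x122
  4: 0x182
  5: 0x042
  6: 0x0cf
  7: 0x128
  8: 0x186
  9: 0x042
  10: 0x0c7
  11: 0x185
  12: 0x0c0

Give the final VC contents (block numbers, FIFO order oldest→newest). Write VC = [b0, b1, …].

VC = [24, 4]

#0 0xcf→b12/s0 MISS; vc=[]
#1 0xc1→b12/s0 L1-HIT; vc=[]
#2 0x18d→b24/s0 MISS; vc=[12]
#3 0x122→b18/s2 MISS; vc=[12]
#4 0x182→b24/s0 L1-HIT; vc=[12]
#5 0x42→b4/s0 MISS; vc=[12,24]
#6 0xcf→b12/s0 VC-HIT; vc=[4,24]
#7 0x128→b18/s2 L1-HIT; vc=[4,24]
#8 0x186→b24/s0 VC-HIT; vc=[4,12]
#9 0x42→b4/s0 VC-HIT; vc=[24,12]
#10 0xc7→b12/s0 VC-HIT; vc=[24,4]
#11 0x185→b24/s0 VC-HIT; vc=[12,4]
#12 0xc0→b12/s0 VC-HIT; vc=[24,4]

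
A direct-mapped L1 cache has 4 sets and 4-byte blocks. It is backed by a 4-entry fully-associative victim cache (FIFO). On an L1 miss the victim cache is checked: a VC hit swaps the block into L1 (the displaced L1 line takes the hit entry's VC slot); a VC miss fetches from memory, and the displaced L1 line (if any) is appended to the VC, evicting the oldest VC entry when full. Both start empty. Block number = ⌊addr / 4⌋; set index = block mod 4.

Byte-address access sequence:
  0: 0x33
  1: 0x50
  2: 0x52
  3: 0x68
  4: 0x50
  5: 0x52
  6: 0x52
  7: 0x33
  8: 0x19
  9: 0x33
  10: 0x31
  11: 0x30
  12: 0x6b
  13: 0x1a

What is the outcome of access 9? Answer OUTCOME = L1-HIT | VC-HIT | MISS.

  [0] addr=0x33 blk=12 s=0: MISS | VC []
  [1] addr=0x50 blk=20 s=0: MISS | VC [12]
  [2] addr=0x52 blk=20 s=0: L1-HIT | VC [12]
  [3] addr=0x68 blk=26 s=2: MISS | VC [12]
  [4] addr=0x50 blk=20 s=0: L1-HIT | VC [12]
  [5] addr=0x52 blk=20 s=0: L1-HIT | VC [12]
  [6] addr=0x52 blk=20 s=0: L1-HIT | VC [12]
  [7] addr=0x33 blk=12 s=0: VC-HIT | VC [20]
  [8] addr=0x19 blk=6 s=2: MISS | VC [20, 26]
  [9] addr=0x33 blk=12 s=0: L1-HIT | VC [20, 26]
  [10] addr=0x31 blk=12 s=0: L1-HIT | VC [20, 26]
  [11] addr=0x30 blk=12 s=0: L1-HIT | VC [20, 26]
  [12] addr=0x6b blk=26 s=2: VC-HIT | VC [20, 6]
  [13] addr=0x1a blk=6 s=2: VC-HIT | VC [20, 26]

OUTCOME = L1-HIT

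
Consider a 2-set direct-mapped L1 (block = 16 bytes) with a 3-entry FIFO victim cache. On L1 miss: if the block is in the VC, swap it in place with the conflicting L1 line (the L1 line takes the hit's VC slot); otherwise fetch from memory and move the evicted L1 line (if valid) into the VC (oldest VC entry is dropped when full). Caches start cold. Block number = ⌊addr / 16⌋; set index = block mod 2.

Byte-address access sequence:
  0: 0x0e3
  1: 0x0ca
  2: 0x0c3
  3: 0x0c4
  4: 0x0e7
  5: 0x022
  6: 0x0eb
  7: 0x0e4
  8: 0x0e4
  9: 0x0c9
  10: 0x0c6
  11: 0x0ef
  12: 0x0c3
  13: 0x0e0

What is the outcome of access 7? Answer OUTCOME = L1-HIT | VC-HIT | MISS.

#0 0xe3→b14/s0 MISS; vc=[]
#1 0xca→b12/s0 MISS; vc=[14]
#2 0xc3→b12/s0 L1-HIT; vc=[14]
#3 0xc4→b12/s0 L1-HIT; vc=[14]
#4 0xe7→b14/s0 VC-HIT; vc=[12]
#5 0x22→b2/s0 MISS; vc=[12,14]
#6 0xeb→b14/s0 VC-HIT; vc=[12,2]
#7 0xe4→b14/s0 L1-HIT; vc=[12,2]
#8 0xe4→b14/s0 L1-HIT; vc=[12,2]
#9 0xc9→b12/s0 VC-HIT; vc=[14,2]
#10 0xc6→b12/s0 L1-HIT; vc=[14,2]
#11 0xef→b14/s0 VC-HIT; vc=[12,2]
#12 0xc3→b12/s0 VC-HIT; vc=[14,2]
#13 0xe0→b14/s0 VC-HIT; vc=[12,2]

OUTCOME = L1-HIT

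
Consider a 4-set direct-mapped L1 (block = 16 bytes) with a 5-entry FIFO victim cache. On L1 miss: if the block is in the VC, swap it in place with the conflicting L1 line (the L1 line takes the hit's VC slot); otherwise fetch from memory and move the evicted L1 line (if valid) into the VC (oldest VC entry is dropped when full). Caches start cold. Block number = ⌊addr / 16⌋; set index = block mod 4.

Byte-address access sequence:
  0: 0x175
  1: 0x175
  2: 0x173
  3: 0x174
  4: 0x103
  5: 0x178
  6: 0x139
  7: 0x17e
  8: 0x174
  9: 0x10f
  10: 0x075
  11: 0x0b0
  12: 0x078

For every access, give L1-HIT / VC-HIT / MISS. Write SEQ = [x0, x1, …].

#0 0x175→b23/s3 MISS; vc=[]
#1 0x175→b23/s3 L1-HIT; vc=[]
#2 0x173→b23/s3 L1-HIT; vc=[]
#3 0x174→b23/s3 L1-HIT; vc=[]
#4 0x103→b16/s0 MISS; vc=[]
#5 0x178→b23/s3 L1-HIT; vc=[]
#6 0x139→b19/s3 MISS; vc=[23]
#7 0x17e→b23/s3 VC-HIT; vc=[19]
#8 0x174→b23/s3 L1-HIT; vc=[19]
#9 0x10f→b16/s0 L1-HIT; vc=[19]
#10 0x75→b7/s3 MISS; vc=[19,23]
#11 0xb0→b11/s3 MISS; vc=[19,23,7]
#12 0x78→b7/s3 VC-HIT; vc=[19,23,11]

SEQ = [MISS, L1-HIT, L1-HIT, L1-HIT, MISS, L1-HIT, MISS, VC-HIT, L1-HIT, L1-HIT, MISS, MISS, VC-HIT]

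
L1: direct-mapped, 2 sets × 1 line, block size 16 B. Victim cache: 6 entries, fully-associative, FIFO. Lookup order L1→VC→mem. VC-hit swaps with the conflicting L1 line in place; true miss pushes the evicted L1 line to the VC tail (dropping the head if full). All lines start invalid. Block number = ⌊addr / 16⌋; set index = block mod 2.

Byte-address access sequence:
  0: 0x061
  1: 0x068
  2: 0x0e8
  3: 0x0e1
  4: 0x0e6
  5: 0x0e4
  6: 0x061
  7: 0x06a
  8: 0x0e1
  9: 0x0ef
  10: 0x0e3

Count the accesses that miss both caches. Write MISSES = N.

#0 0x61→b6/s0 MISS; vc=[]
#1 0x68→b6/s0 L1-HIT; vc=[]
#2 0xe8→b14/s0 MISS; vc=[6]
#3 0xe1→b14/s0 L1-HIT; vc=[6]
#4 0xe6→b14/s0 L1-HIT; vc=[6]
#5 0xe4→b14/s0 L1-HIT; vc=[6]
#6 0x61→b6/s0 VC-HIT; vc=[14]
#7 0x6a→b6/s0 L1-HIT; vc=[14]
#8 0xe1→b14/s0 VC-HIT; vc=[6]
#9 0xef→b14/s0 L1-HIT; vc=[6]
#10 0xe3→b14/s0 L1-HIT; vc=[6]

MISSES = 2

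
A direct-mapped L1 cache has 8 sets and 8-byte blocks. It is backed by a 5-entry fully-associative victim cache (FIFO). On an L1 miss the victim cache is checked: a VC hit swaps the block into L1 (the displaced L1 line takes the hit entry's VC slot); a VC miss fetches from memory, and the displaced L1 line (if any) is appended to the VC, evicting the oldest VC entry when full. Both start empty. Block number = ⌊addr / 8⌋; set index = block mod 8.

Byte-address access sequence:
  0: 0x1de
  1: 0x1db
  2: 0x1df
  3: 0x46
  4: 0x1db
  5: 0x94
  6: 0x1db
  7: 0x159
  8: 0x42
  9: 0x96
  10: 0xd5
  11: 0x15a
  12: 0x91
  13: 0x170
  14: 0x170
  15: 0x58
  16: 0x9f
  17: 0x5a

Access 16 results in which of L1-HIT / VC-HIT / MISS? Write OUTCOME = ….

  [0] addr=0x1de blk=59 s=3: MISS | VC []
  [1] addr=0x1db blk=59 s=3: L1-HIT | VC []
  [2] addr=0x1df blk=59 s=3: L1-HIT | VC []
  [3] addr=0x46 blk=8 s=0: MISS | VC []
  [4] addr=0x1db blk=59 s=3: L1-HIT | VC []
  [5] addr=0x94 blk=18 s=2: MISS | VC []
  [6] addr=0x1db blk=59 s=3: L1-HIT | VC []
  [7] addr=0x159 blk=43 s=3: MISS | VC [59]
  [8] addr=0x42 blk=8 s=0: L1-HIT | VC [59]
  [9] addr=0x96 blk=18 s=2: L1-HIT | VC [59]
  [10] addr=0xd5 blk=26 s=2: MISS | VC [59, 18]
  [11] addr=0x15a blk=43 s=3: L1-HIT | VC [59, 18]
  [12] addr=0x91 blk=18 s=2: VC-HIT | VC [59, 26]
  [13] addr=0x170 blk=46 s=6: MISS | VC [59, 26]
  [14] addr=0x170 blk=46 s=6: L1-HIT | VC [59, 26]
  [15] addr=0x58 blk=11 s=3: MISS | VC [59, 26, 43]
  [16] addr=0x9f blk=19 s=3: MISS | VC [59, 26, 43, 11]
  [17] addr=0x5a blk=11 s=3: VC-HIT | VC [59, 26, 43, 19]

OUTCOME = MISS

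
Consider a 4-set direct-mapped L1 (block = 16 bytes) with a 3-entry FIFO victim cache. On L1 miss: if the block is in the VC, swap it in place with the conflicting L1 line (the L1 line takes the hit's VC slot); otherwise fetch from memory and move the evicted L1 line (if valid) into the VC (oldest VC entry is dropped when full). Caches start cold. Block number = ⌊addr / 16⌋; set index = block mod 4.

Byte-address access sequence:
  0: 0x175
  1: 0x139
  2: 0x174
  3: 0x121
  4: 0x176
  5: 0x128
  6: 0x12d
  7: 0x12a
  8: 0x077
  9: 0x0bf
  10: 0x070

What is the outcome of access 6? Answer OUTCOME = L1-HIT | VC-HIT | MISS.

OUTCOME = L1-HIT

  [0] addr=0x175 blk=23 s=3: MISS | VC []
  [1] addr=0x139 blk=19 s=3: MISS | VC [23]
  [2] addr=0x174 blk=23 s=3: VC-HIT | VC [19]
  [3] addr=0x121 blk=18 s=2: MISS | VC [19]
  [4] addr=0x176 blk=23 s=3: L1-HIT | VC [19]
  [5] addr=0x128 blk=18 s=2: L1-HIT | VC [19]
  [6] addr=0x12d blk=18 s=2: L1-HIT | VC [19]
  [7] addr=0x12a blk=18 s=2: L1-HIT | VC [19]
  [8] addr=0x77 blk=7 s=3: MISS | VC [19, 23]
  [9] addr=0xbf blk=11 s=3: MISS | VC [19, 23, 7]
  [10] addr=0x70 blk=7 s=3: VC-HIT | VC [19, 23, 11]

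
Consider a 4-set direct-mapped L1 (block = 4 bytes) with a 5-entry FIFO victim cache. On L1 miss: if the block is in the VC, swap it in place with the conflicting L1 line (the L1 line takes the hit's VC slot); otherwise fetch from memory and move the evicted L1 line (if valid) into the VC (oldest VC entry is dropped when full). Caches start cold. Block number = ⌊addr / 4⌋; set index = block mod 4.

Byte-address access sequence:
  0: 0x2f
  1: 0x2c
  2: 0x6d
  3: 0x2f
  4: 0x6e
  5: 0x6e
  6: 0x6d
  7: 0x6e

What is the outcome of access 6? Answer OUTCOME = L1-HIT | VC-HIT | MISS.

OUTCOME = L1-HIT

0: 0x2f (blk 11, set 3) → MISS  vc=[]
1: 0x2c (blk 11, set 3) → L1-HIT  vc=[]
2: 0x6d (blk 27, set 3) → MISS  vc=[11]
3: 0x2f (blk 11, set 3) → VC-HIT  vc=[27]
4: 0x6e (blk 27, set 3) → VC-HIT  vc=[11]
5: 0x6e (blk 27, set 3) → L1-HIT  vc=[11]
6: 0x6d (blk 27, set 3) → L1-HIT  vc=[11]
7: 0x6e (blk 27, set 3) → L1-HIT  vc=[11]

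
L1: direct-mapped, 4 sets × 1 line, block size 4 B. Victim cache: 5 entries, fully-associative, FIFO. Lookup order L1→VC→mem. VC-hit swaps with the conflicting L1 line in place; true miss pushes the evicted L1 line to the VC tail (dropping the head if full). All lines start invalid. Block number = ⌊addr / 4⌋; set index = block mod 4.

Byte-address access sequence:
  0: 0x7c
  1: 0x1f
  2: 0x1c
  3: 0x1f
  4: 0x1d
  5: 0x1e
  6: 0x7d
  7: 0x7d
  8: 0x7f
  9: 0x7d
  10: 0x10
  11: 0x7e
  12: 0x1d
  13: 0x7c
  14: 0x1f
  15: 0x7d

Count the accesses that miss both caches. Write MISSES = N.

MISSES = 3

#0 0x7c→b31/s3 MISS; vc=[]
#1 0x1f→b7/s3 MISS; vc=[31]
#2 0x1c→b7/s3 L1-HIT; vc=[31]
#3 0x1f→b7/s3 L1-HIT; vc=[31]
#4 0x1d→b7/s3 L1-HIT; vc=[31]
#5 0x1e→b7/s3 L1-HIT; vc=[31]
#6 0x7d→b31/s3 VC-HIT; vc=[7]
#7 0x7d→b31/s3 L1-HIT; vc=[7]
#8 0x7f→b31/s3 L1-HIT; vc=[7]
#9 0x7d→b31/s3 L1-HIT; vc=[7]
#10 0x10→b4/s0 MISS; vc=[7]
#11 0x7e→b31/s3 L1-HIT; vc=[7]
#12 0x1d→b7/s3 VC-HIT; vc=[31]
#13 0x7c→b31/s3 VC-HIT; vc=[7]
#14 0x1f→b7/s3 VC-HIT; vc=[31]
#15 0x7d→b31/s3 VC-HIT; vc=[7]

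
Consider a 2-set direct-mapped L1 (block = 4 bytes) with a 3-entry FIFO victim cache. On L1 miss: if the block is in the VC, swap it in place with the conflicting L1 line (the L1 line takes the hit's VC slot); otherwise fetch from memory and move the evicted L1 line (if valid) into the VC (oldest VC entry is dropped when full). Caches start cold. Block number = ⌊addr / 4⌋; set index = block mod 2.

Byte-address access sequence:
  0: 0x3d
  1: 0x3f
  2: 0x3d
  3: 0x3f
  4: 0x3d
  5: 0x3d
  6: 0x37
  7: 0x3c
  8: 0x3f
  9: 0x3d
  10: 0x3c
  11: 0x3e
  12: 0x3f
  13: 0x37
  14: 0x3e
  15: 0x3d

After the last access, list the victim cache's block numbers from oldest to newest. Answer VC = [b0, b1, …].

VC = [13]

0: 0x3d (blk 15, set 1) → MISS  vc=[]
1: 0x3f (blk 15, set 1) → L1-HIT  vc=[]
2: 0x3d (blk 15, set 1) → L1-HIT  vc=[]
3: 0x3f (blk 15, set 1) → L1-HIT  vc=[]
4: 0x3d (blk 15, set 1) → L1-HIT  vc=[]
5: 0x3d (blk 15, set 1) → L1-HIT  vc=[]
6: 0x37 (blk 13, set 1) → MISS  vc=[15]
7: 0x3c (blk 15, set 1) → VC-HIT  vc=[13]
8: 0x3f (blk 15, set 1) → L1-HIT  vc=[13]
9: 0x3d (blk 15, set 1) → L1-HIT  vc=[13]
10: 0x3c (blk 15, set 1) → L1-HIT  vc=[13]
11: 0x3e (blk 15, set 1) → L1-HIT  vc=[13]
12: 0x3f (blk 15, set 1) → L1-HIT  vc=[13]
13: 0x37 (blk 13, set 1) → VC-HIT  vc=[15]
14: 0x3e (blk 15, set 1) → VC-HIT  vc=[13]
15: 0x3d (blk 15, set 1) → L1-HIT  vc=[13]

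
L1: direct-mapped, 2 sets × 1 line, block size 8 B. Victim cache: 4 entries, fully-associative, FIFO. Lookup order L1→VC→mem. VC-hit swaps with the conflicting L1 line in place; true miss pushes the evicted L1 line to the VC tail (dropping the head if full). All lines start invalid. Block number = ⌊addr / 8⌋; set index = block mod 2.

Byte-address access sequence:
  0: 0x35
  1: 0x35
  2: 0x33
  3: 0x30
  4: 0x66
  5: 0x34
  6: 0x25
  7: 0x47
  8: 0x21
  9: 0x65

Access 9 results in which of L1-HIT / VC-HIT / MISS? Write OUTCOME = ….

#0 0x35→b6/s0 MISS; vc=[]
#1 0x35→b6/s0 L1-HIT; vc=[]
#2 0x33→b6/s0 L1-HIT; vc=[]
#3 0x30→b6/s0 L1-HIT; vc=[]
#4 0x66→b12/s0 MISS; vc=[6]
#5 0x34→b6/s0 VC-HIT; vc=[12]
#6 0x25→b4/s0 MISS; vc=[12,6]
#7 0x47→b8/s0 MISS; vc=[12,6,4]
#8 0x21→b4/s0 VC-HIT; vc=[12,6,8]
#9 0x65→b12/s0 VC-HIT; vc=[4,6,8]

OUTCOME = VC-HIT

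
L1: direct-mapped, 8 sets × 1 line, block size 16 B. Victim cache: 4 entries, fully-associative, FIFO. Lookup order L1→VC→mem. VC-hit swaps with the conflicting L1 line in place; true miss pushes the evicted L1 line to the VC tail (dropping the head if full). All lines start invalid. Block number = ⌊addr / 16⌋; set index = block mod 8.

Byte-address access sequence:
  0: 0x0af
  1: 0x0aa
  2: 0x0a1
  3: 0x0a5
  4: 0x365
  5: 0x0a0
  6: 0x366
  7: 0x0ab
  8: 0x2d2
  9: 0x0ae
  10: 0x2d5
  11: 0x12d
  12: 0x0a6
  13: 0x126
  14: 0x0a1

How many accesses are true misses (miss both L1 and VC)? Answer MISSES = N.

#0 0xaf→b10/s2 MISS; vc=[]
#1 0xaa→b10/s2 L1-HIT; vc=[]
#2 0xa1→b10/s2 L1-HIT; vc=[]
#3 0xa5→b10/s2 L1-HIT; vc=[]
#4 0x365→b54/s6 MISS; vc=[]
#5 0xa0→b10/s2 L1-HIT; vc=[]
#6 0x366→b54/s6 L1-HIT; vc=[]
#7 0xab→b10/s2 L1-HIT; vc=[]
#8 0x2d2→b45/s5 MISS; vc=[]
#9 0xae→b10/s2 L1-HIT; vc=[]
#10 0x2d5→b45/s5 L1-HIT; vc=[]
#11 0x12d→b18/s2 MISS; vc=[10]
#12 0xa6→b10/s2 VC-HIT; vc=[18]
#13 0x126→b18/s2 VC-HIT; vc=[10]
#14 0xa1→b10/s2 VC-HIT; vc=[18]

MISSES = 4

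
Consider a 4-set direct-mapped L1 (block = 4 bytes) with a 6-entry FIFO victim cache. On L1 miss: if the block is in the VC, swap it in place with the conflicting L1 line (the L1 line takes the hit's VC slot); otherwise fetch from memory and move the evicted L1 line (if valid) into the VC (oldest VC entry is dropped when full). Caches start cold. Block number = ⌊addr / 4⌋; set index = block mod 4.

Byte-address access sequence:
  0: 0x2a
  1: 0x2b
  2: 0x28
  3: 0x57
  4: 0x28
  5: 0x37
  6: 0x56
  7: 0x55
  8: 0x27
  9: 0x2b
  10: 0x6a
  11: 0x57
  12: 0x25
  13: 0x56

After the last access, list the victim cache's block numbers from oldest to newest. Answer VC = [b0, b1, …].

#0 0x2a→b10/s2 MISS; vc=[]
#1 0x2b→b10/s2 L1-HIT; vc=[]
#2 0x28→b10/s2 L1-HIT; vc=[]
#3 0x57→b21/s1 MISS; vc=[]
#4 0x28→b10/s2 L1-HIT; vc=[]
#5 0x37→b13/s1 MISS; vc=[21]
#6 0x56→b21/s1 VC-HIT; vc=[13]
#7 0x55→b21/s1 L1-HIT; vc=[13]
#8 0x27→b9/s1 MISS; vc=[13,21]
#9 0x2b→b10/s2 L1-HIT; vc=[13,21]
#10 0x6a→b26/s2 MISS; vc=[13,21,10]
#11 0x57→b21/s1 VC-HIT; vc=[13,9,10]
#12 0x25→b9/s1 VC-HIT; vc=[13,21,10]
#13 0x56→b21/s1 VC-HIT; vc=[13,9,10]

VC = [13, 9, 10]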